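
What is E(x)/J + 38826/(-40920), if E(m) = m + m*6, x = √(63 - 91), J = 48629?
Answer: -6471/6820 + 2*I*√7/6947 ≈ -0.94883 + 0.0007617*I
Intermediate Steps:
x = 2*I*√7 (x = √(-28) = 2*I*√7 ≈ 5.2915*I)
E(m) = 7*m (E(m) = m + 6*m = 7*m)
E(x)/J + 38826/(-40920) = (7*(2*I*√7))/48629 + 38826/(-40920) = (14*I*√7)*(1/48629) + 38826*(-1/40920) = 2*I*√7/6947 - 6471/6820 = -6471/6820 + 2*I*√7/6947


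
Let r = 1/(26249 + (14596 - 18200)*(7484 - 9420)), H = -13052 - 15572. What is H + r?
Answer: -200470846031/7003593 ≈ -28624.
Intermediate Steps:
H = -28624
r = 1/7003593 (r = 1/(26249 - 3604*(-1936)) = 1/(26249 + 6977344) = 1/7003593 ≈ 1.4278e-7)
H + r = -28624 + 1/7003593 = -200470846031/7003593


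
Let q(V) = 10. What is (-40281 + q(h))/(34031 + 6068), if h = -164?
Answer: -40271/40099 ≈ -1.0043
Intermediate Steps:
(-40281 + q(h))/(34031 + 6068) = (-40281 + 10)/(34031 + 6068) = -40271/40099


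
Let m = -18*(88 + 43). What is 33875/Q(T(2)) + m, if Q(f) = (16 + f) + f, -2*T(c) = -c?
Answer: -8569/18 ≈ -476.06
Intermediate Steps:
T(c) = c/2 (T(c) = -(-1)*c/2 = c/2)
Q(f) = 16 + 2*f
m = -2358 (m = -18*131 = -2358)
33875/Q(T(2)) + m = 33875/(16 + 2*((1/2)*2)) - 2358 = 33875/(16 + 2*1) - 2358 = 33875/(16 + 2) - 2358 = 33875/18 - 2358 = -8569/18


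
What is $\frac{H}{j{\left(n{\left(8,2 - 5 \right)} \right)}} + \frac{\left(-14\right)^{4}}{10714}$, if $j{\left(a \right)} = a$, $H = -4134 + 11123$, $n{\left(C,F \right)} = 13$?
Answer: $\frac{37689777}{69641} \approx 541.2$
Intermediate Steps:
$H = 6989$
$\frac{H}{j{\left(n{\left(8,2 - 5 \right)} \right)}} + \frac{\left(-14\right)^{4}}{10714} = \frac{6989}{13} + \frac{\left(-14\right)^{4}}{10714} = 6989 \cdot \frac{1}{13} + 38416 \cdot \frac{1}{10714} = \frac{6989}{13} + \frac{19208}{5357} = \frac{37689777}{69641}$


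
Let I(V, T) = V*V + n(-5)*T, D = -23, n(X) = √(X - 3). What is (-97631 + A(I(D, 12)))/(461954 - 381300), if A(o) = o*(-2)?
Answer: -98689/80654 - 24*I*√2/40327 ≈ -1.2236 - 0.00084165*I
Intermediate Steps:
n(X) = √(-3 + X)
I(V, T) = V² + 2*I*T*√2 (I(V, T) = V*V + √(-3 - 5)*T = V² + √(-8)*T = V² + (2*I*√2)*T = V² + 2*I*T*√2)
A(o) = -2*o
(-97631 + A(I(D, 12)))/(461954 - 381300) = (-97631 - 2*((-23)² + 2*I*12*√2))/(461954 - 381300) = (-97631 - 2*(529 + 24*I*√2))/80654 = (-97631 + (-1058 - 48*I*√2))*(1/80654) = (-98689 - 48*I*√2)*(1/80654) = -98689/80654 - 24*I*√2/40327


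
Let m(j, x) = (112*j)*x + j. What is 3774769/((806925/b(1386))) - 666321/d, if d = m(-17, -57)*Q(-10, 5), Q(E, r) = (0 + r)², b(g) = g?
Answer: 27032837155917/4169535175 ≈ 6483.4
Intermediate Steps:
Q(E, r) = r²
m(j, x) = j + 112*j*x (m(j, x) = 112*j*x + j = j + 112*j*x)
d = 2712775 (d = -17*(1 + 112*(-57))*5² = -17*(1 - 6384)*25 = -17*(-6383)*25 = 108511*25 = 2712775)
3774769/((806925/b(1386))) - 666321/d = 3774769/((806925/1386)) - 666321/2712775 = 3774769/((806925*(1/1386))) - 666321*1/2712775 = 3774769/(38425/66) - 666321/2712775 = 3774769*(66/38425) - 666321/2712775 = 249134754/38425 - 666321/2712775 = 27032837155917/4169535175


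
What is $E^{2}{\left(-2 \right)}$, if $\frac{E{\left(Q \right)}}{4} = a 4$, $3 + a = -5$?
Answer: $16384$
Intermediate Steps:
$a = -8$ ($a = -3 - 5 = -8$)
$E{\left(Q \right)} = -128$ ($E{\left(Q \right)} = 4 \left(\left(-8\right) 4\right) = 4 \left(-32\right) = -128$)
$E^{2}{\left(-2 \right)} = \left(-128\right)^{2} = 16384$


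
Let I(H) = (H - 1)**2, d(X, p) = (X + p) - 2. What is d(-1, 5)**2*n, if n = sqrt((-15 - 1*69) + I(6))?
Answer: 4*I*sqrt(59) ≈ 30.725*I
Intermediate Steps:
d(X, p) = -2 + X + p
I(H) = (-1 + H)**2
n = I*sqrt(59) (n = sqrt((-15 - 1*69) + (-1 + 6)**2) = sqrt((-15 - 69) + 5**2) = sqrt(-84 + 25) = sqrt(-59) = I*sqrt(59) ≈ 7.6811*I)
d(-1, 5)**2*n = (-2 - 1 + 5)**2*(I*sqrt(59)) = 2**2*(I*sqrt(59)) = 4*(I*sqrt(59)) = 4*I*sqrt(59)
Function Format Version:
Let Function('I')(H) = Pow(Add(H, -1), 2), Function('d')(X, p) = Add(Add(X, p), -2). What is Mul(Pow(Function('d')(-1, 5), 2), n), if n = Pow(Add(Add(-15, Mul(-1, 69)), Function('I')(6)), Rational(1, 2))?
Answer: Mul(4, I, Pow(59, Rational(1, 2))) ≈ Mul(30.725, I)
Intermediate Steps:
Function('d')(X, p) = Add(-2, X, p)
Function('I')(H) = Pow(Add(-1, H), 2)
n = Mul(I, Pow(59, Rational(1, 2))) (n = Pow(Add(Add(-15, Mul(-1, 69)), Pow(Add(-1, 6), 2)), Rational(1, 2)) = Pow(Add(Add(-15, -69), Pow(5, 2)), Rational(1, 2)) = Pow(Add(-84, 25), Rational(1, 2)) = Pow(-59, Rational(1, 2)) = Mul(I, Pow(59, Rational(1, 2))) ≈ Mul(7.6811, I))
Mul(Pow(Function('d')(-1, 5), 2), n) = Mul(Pow(Add(-2, -1, 5), 2), Mul(I, Pow(59, Rational(1, 2)))) = Mul(Pow(2, 2), Mul(I, Pow(59, Rational(1, 2)))) = Mul(4, Mul(I, Pow(59, Rational(1, 2)))) = Mul(4, I, Pow(59, Rational(1, 2)))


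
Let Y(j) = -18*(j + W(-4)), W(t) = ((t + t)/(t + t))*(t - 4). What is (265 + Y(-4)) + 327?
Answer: 808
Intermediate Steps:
W(t) = -4 + t (W(t) = ((2*t)/((2*t)))*(-4 + t) = ((2*t)*(1/(2*t)))*(-4 + t) = 1*(-4 + t) = -4 + t)
Y(j) = 144 - 18*j (Y(j) = -18*(j + (-4 - 4)) = -18*(j - 8) = -18*(-8 + j) = 144 - 18*j)
(265 + Y(-4)) + 327 = (265 + (144 - 18*(-4))) + 327 = (265 + (144 + 72)) + 327 = (265 + 216) + 327 = 481 + 327 = 808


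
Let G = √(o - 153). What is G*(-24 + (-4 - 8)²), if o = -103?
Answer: 1920*I ≈ 1920.0*I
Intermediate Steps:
G = 16*I (G = √(-103 - 153) = √(-256) = 16*I ≈ 16.0*I)
G*(-24 + (-4 - 8)²) = (16*I)*(-24 + (-4 - 8)²) = (16*I)*(-24 + (-12)²) = (16*I)*(-24 + 144) = (16*I)*120 = 1920*I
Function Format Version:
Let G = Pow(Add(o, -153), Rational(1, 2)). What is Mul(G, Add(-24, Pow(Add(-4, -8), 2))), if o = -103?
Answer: Mul(1920, I) ≈ Mul(1920.0, I)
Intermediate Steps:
G = Mul(16, I) (G = Pow(Add(-103, -153), Rational(1, 2)) = Pow(-256, Rational(1, 2)) = Mul(16, I) ≈ Mul(16.000, I))
Mul(G, Add(-24, Pow(Add(-4, -8), 2))) = Mul(Mul(16, I), Add(-24, Pow(Add(-4, -8), 2))) = Mul(Mul(16, I), Add(-24, Pow(-12, 2))) = Mul(Mul(16, I), Add(-24, 144)) = Mul(Mul(16, I), 120) = Mul(1920, I)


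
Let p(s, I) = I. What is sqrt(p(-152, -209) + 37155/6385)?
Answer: I*sqrt(331332974)/1277 ≈ 14.254*I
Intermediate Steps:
sqrt(p(-152, -209) + 37155/6385) = sqrt(-209 + 37155/6385) = sqrt(-209 + 37155*(1/6385)) = sqrt(-209 + 7431/1277) = sqrt(-259462/1277) = I*sqrt(331332974)/1277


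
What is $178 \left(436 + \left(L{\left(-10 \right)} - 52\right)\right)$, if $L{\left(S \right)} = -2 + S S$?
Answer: $85796$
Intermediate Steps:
$L{\left(S \right)} = -2 + S^{2}$
$178 \left(436 + \left(L{\left(-10 \right)} - 52\right)\right) = 178 \left(436 - \left(54 - 100\right)\right) = 178 \left(436 + \left(\left(-2 + 100\right) - 52\right)\right) = 178 \left(436 + \left(98 - 52\right)\right) = 178 \left(436 + 46\right) = 178 \cdot 482 = 85796$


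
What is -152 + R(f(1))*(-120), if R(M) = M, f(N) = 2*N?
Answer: -392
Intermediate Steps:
-152 + R(f(1))*(-120) = -152 + (2*1)*(-120) = -152 + 2*(-120) = -152 - 240 = -392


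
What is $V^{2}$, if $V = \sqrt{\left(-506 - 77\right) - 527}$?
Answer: $-1110$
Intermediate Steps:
$V = i \sqrt{1110}$ ($V = \sqrt{\left(-506 - 77\right) - 527} = \sqrt{-583 - 527} = \sqrt{-1110} = i \sqrt{1110} \approx 33.317 i$)
$V^{2} = \left(i \sqrt{1110}\right)^{2} = -1110$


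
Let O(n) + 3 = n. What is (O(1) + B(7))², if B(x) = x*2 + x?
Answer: 361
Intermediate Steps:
O(n) = -3 + n
B(x) = 3*x (B(x) = 2*x + x = 3*x)
(O(1) + B(7))² = ((-3 + 1) + 3*7)² = (-2 + 21)² = 19² = 361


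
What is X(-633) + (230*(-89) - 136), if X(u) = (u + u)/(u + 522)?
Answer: -762000/37 ≈ -20595.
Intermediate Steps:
X(u) = 2*u/(522 + u) (X(u) = (2*u)/(522 + u) = 2*u/(522 + u))
X(-633) + (230*(-89) - 136) = 2*(-633)/(522 - 633) + (230*(-89) - 136) = 2*(-633)/(-111) + (-20470 - 136) = 2*(-633)*(-1/111) - 20606 = 422/37 - 20606 = -762000/37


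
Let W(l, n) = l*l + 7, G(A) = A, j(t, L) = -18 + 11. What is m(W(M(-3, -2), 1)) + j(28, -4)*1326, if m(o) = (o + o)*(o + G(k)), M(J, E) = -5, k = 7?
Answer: -6786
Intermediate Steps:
j(t, L) = -7
W(l, n) = 7 + l² (W(l, n) = l² + 7 = 7 + l²)
m(o) = 2*o*(7 + o) (m(o) = (o + o)*(o + 7) = (2*o)*(7 + o) = 2*o*(7 + o))
m(W(M(-3, -2), 1)) + j(28, -4)*1326 = 2*(7 + (-5)²)*(7 + (7 + (-5)²)) - 7*1326 = 2*(7 + 25)*(7 + (7 + 25)) - 9282 = 2*32*(7 + 32) - 9282 = 2*32*39 - 9282 = 2496 - 9282 = -6786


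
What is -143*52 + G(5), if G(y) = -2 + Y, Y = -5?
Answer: -7443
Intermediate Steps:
G(y) = -7 (G(y) = -2 - 5 = -7)
-143*52 + G(5) = -143*52 - 7 = -7436 - 7 = -7443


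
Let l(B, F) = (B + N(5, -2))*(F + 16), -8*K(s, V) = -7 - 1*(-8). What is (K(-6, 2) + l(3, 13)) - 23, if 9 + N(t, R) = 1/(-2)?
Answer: -1693/8 ≈ -211.63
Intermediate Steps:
N(t, R) = -19/2 (N(t, R) = -9 + 1/(-2) = -9 - ½ = -19/2)
K(s, V) = -⅛ (K(s, V) = -(-7 - 1*(-8))/8 = -(-7 + 8)/8 = -⅛*1 = -⅛)
l(B, F) = (16 + F)*(-19/2 + B) (l(B, F) = (B - 19/2)*(F + 16) = (-19/2 + B)*(16 + F) = (16 + F)*(-19/2 + B))
(K(-6, 2) + l(3, 13)) - 23 = (-⅛ + (-152 + 16*3 - 19/2*13 + 3*13)) - 23 = (-⅛ + (-152 + 48 - 247/2 + 39)) - 23 = (-⅛ - 377/2) - 23 = -1509/8 - 23 = -1693/8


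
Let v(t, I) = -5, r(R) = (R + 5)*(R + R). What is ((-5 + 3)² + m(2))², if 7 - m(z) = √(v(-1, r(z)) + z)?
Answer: (11 - I*√3)² ≈ 118.0 - 38.105*I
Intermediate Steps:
r(R) = 2*R*(5 + R) (r(R) = (5 + R)*(2*R) = 2*R*(5 + R))
m(z) = 7 - √(-5 + z)
((-5 + 3)² + m(2))² = ((-5 + 3)² + (7 - √(-5 + 2)))² = ((-2)² + (7 - √(-3)))² = (4 + (7 - I*√3))² = (11 - I*√3)²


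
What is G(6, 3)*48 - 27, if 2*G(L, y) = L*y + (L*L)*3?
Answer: 2997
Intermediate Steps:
G(L, y) = 3*L²/2 + L*y/2 (G(L, y) = (L*y + (L*L)*3)/2 = (L*y + L²*3)/2 = (L*y + 3*L²)/2 = (3*L² + L*y)/2 = 3*L²/2 + L*y/2)
G(6, 3)*48 - 27 = ((½)*6*(3 + 3*6))*48 - 27 = ((½)*6*(3 + 18))*48 - 27 = ((½)*6*21)*48 - 27 = 63*48 - 27 = 3024 - 27 = 2997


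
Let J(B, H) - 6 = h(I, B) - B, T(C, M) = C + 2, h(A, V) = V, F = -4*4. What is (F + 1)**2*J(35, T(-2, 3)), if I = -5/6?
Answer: 1350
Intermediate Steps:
I = -5/6 (I = -5*1/6 = -5/6 ≈ -0.83333)
F = -16
T(C, M) = 2 + C
J(B, H) = 6 (J(B, H) = 6 + (B - B) = 6 + 0 = 6)
(F + 1)**2*J(35, T(-2, 3)) = (-16 + 1)**2*6 = (-15)**2*6 = 225*6 = 1350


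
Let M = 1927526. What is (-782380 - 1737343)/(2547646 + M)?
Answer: -2519723/4475172 ≈ -0.56304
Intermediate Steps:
(-782380 - 1737343)/(2547646 + M) = (-782380 - 1737343)/(2547646 + 1927526) = -2519723/4475172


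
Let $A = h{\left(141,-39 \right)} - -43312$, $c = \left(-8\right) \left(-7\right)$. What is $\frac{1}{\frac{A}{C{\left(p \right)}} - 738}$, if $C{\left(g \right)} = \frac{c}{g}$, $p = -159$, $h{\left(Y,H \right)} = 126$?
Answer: $- \frac{28}{3473985} \approx -8.0599 \cdot 10^{-6}$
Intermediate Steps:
$c = 56$
$C{\left(g \right)} = \frac{56}{g}$
$A = 43438$ ($A = 126 - -43312 = 126 + 43312 = 43438$)
$\frac{1}{\frac{A}{C{\left(p \right)}} - 738} = \frac{1}{\frac{43438}{56 \frac{1}{-159}} - 738} = \frac{1}{\frac{43438}{56 \left(- \frac{1}{159}\right)} - 738} = \frac{1}{\frac{43438}{- \frac{56}{159}} - 738} = \frac{1}{43438 \left(- \frac{159}{56}\right) - 738} = \frac{1}{- \frac{3453321}{28} - 738} = \frac{1}{- \frac{3473985}{28}} = - \frac{28}{3473985}$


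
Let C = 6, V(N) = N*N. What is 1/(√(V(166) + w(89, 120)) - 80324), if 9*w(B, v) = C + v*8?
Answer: -2802/225066883 - √248970/19355751938 ≈ -1.2475e-5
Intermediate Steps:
V(N) = N²
w(B, v) = ⅔ + 8*v/9 (w(B, v) = (6 + v*8)/9 = (6 + 8*v)/9 = ⅔ + 8*v/9)
1/(√(V(166) + w(89, 120)) - 80324) = 1/(√(166² + (⅔ + (8/9)*120)) - 80324) = 1/(√(27556 + (⅔ + 320/3)) - 80324) = 1/(√(27556 + 322/3) - 80324) = 1/(√(82990/3) - 80324) = 1/(√248970/3 - 80324) = 1/(-80324 + √248970/3)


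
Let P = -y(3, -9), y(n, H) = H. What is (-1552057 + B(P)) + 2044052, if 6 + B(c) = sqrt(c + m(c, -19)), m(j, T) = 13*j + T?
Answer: 491989 + sqrt(107) ≈ 4.9200e+5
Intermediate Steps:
P = 9 (P = -1*(-9) = 9)
m(j, T) = T + 13*j
B(c) = -6 + sqrt(-19 + 14*c) (B(c) = -6 + sqrt(c + (-19 + 13*c)) = -6 + sqrt(-19 + 14*c))
(-1552057 + B(P)) + 2044052 = (-1552057 + (-6 + sqrt(-19 + 14*9))) + 2044052 = (-1552057 + (-6 + sqrt(-19 + 126))) + 2044052 = (-1552057 + (-6 + sqrt(107))) + 2044052 = (-1552063 + sqrt(107)) + 2044052 = 491989 + sqrt(107)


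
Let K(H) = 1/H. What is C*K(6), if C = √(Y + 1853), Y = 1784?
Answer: √3637/6 ≈ 10.051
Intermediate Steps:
C = √3637 (C = √(1784 + 1853) = √3637 ≈ 60.308)
C*K(6) = √3637/6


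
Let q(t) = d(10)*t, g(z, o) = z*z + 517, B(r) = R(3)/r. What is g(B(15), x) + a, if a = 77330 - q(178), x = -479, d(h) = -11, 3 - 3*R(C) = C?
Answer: 79805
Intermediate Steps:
R(C) = 1 - C/3
B(r) = 0 (B(r) = (1 - 1/3*3)/r = (1 - 1)/r = 0/r = 0)
g(z, o) = 517 + z**2 (g(z, o) = z**2 + 517 = 517 + z**2)
q(t) = -11*t
a = 79288 (a = 77330 - (-11)*178 = 77330 - 1*(-1958) = 77330 + 1958 = 79288)
g(B(15), x) + a = (517 + 0**2) + 79288 = (517 + 0) + 79288 = 517 + 79288 = 79805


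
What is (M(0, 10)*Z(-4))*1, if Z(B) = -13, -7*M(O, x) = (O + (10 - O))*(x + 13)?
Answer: 2990/7 ≈ 427.14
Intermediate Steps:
M(O, x) = -130/7 - 10*x/7 (M(O, x) = -(O + (10 - O))*(x + 13)/7 = -10*(13 + x)/7 = -(130 + 10*x)/7 = -130/7 - 10*x/7)
(M(0, 10)*Z(-4))*1 = ((-130/7 - 10/7*10)*(-13))*1 = ((-130/7 - 100/7)*(-13))*1 = -230/7*(-13)*1 = (2990/7)*1 = 2990/7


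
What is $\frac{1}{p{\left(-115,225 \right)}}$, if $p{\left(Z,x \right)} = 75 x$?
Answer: $\frac{1}{16875} \approx 5.9259 \cdot 10^{-5}$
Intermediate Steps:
$\frac{1}{p{\left(-115,225 \right)}} = \frac{1}{75 \cdot 225} = \frac{1}{16875}$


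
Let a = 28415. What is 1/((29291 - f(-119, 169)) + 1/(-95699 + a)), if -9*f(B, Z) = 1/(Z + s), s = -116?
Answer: 3566052/104453236555 ≈ 3.4140e-5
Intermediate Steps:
f(B, Z) = -1/(9*(-116 + Z)) (f(B, Z) = -1/(9*(Z - 116)) = -1/(9*(-116 + Z)))
1/((29291 - f(-119, 169)) + 1/(-95699 + a)) = 1/((29291 - (-1)/(-1044 + 9*169)) + 1/(-95699 + 28415)) = 1/((29291 - (-1)/(-1044 + 1521)) + 1/(-67284)) = 1/((29291 - (-1)/477) - 1/67284) = 1/((29291 - 1*(-1/477)) - 1/67284) = 1/((29291 + 1/477) - 1/67284) = 1/(13971808/477 - 1/67284) = 1/(104453236555/3566052) = 3566052/104453236555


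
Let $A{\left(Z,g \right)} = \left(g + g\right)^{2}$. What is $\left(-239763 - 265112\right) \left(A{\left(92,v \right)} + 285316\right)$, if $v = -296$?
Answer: $-320989427500$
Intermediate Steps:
$A{\left(Z,g \right)} = 4 g^{2}$ ($A{\left(Z,g \right)} = \left(2 g\right)^{2} = 4 g^{2}$)
$\left(-239763 - 265112\right) \left(A{\left(92,v \right)} + 285316\right) = \left(-239763 - 265112\right) \left(4 \left(-296\right)^{2} + 285316\right) = - 504875 \left(4 \cdot 87616 + 285316\right) = - 504875 \left(350464 + 285316\right) = \left(-504875\right) 635780 = -320989427500$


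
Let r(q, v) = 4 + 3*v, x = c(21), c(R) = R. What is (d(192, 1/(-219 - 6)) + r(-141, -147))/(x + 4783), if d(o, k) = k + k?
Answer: -98327/1080900 ≈ -0.090968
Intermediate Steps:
x = 21
d(o, k) = 2*k
(d(192, 1/(-219 - 6)) + r(-141, -147))/(x + 4783) = (2/(-219 - 6) + (4 + 3*(-147)))/(21 + 4783) = (2/(-225) + (4 - 441))/4804 = (2*(-1/225) - 437)*(1/4804) = (-2/225 - 437)*(1/4804) = -98327/225*1/4804 = -98327/1080900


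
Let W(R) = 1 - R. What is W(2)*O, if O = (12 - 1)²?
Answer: -121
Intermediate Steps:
O = 121 (O = 11² = 121)
W(2)*O = (1 - 1*2)*121 = (1 - 2)*121 = -1*121 = -121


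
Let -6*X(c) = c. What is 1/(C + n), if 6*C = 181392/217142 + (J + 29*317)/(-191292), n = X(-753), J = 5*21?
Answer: 62306291196/7827609508135 ≈ 0.0079598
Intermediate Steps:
X(c) = -c/6
J = 105
n = 251/2 (n = -⅙*(-753) = 251/2 ≈ 125.50)
C = 8169963037/62306291196 (C = (181392/217142 + (105 + 29*317)/(-191292))/6 = (181392*(1/217142) + (105 + 9193)*(-1/191292))/6 = (90696/108571 + 9298*(-1/191292))/6 = (90696/108571 - 4649/95646)/6 = (⅙)*(8169963037/10384381866) = 8169963037/62306291196 ≈ 0.13113)
1/(C + n) = 1/(8169963037/62306291196 + 251/2) = 1/(7827609508135/62306291196) = 62306291196/7827609508135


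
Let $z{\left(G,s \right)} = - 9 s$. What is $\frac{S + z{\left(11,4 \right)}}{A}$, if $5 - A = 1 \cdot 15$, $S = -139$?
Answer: $\frac{35}{2} \approx 17.5$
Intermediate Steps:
$A = -10$ ($A = 5 - 1 \cdot 15 = 5 - 15 = -10$)
$\frac{S + z{\left(11,4 \right)}}{A} = \frac{-139 - 36}{-10} = - \frac{-139 - 36}{10} = \left(- \frac{1}{10}\right) \left(-175\right) = \frac{35}{2}$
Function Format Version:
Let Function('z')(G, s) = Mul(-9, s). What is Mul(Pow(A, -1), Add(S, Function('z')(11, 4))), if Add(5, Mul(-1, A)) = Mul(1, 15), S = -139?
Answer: Rational(35, 2) ≈ 17.500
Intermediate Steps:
A = -10 (A = Add(5, Mul(-1, Mul(1, 15))) = Add(5, Mul(-1, 15)) = Add(5, -15) = -10)
Mul(Pow(A, -1), Add(S, Function('z')(11, 4))) = Mul(Pow(-10, -1), Add(-139, Mul(-9, 4))) = Mul(Rational(-1, 10), Add(-139, -36)) = Mul(Rational(-1, 10), -175) = Rational(35, 2)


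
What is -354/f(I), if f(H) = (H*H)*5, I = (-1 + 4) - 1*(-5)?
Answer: -177/160 ≈ -1.1063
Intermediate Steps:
I = 8 (I = 3 + 5 = 8)
f(H) = 5*H² (f(H) = H²*5 = 5*H²)
-354/f(I) = -354/(5*8²) = -354/(5*64) = -354/320 = -354*1/320 = -177/160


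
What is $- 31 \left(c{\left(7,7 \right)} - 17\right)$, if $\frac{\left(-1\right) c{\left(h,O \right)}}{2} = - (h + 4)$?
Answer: $-155$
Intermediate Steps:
$c{\left(h,O \right)} = 8 + 2 h$ ($c{\left(h,O \right)} = - 2 \left(- (h + 4)\right) = - 2 \left(- (4 + h)\right) = - 2 \left(-4 - h\right) = 8 + 2 h$)
$- 31 \left(c{\left(7,7 \right)} - 17\right) = - 31 \left(\left(8 + 2 \cdot 7\right) - 17\right) = - 31 \left(\left(8 + 14\right) - 17\right) = - 31 \left(22 - 17\right) = \left(-31\right) 5 = -155$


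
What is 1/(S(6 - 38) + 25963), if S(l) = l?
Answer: 1/25931 ≈ 3.8564e-5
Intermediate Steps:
1/(S(6 - 38) + 25963) = 1/((6 - 38) + 25963) = 1/(-32 + 25963) = 1/25931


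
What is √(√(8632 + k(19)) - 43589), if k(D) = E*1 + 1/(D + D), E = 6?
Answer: √(-62942516 + 38*√12473310)/38 ≈ 208.56*I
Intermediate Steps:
k(D) = 6 + 1/(2*D) (k(D) = 6*1 + 1/(D + D) = 6 + 1/(2*D))
√(√(8632 + k(19)) - 43589) = √(√(8632 + (6 + (½)/19)) - 43589) = √(√(8632 + (6 + (½)*(1/19))) - 43589) = √(√(8632 + (6 + 1/38)) - 43589) = √(√(8632 + 229/38) - 43589) = √(√(328245/38) - 43589) = √(√12473310/38 - 43589) = √(-43589 + √12473310/38)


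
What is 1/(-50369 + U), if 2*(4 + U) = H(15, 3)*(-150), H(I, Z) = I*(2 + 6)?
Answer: -1/59373 ≈ -1.6843e-5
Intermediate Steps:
H(I, Z) = 8*I (H(I, Z) = I*8 = 8*I)
U = -9004 (U = -4 + ((8*15)*(-150))/2 = -4 + (120*(-150))/2 = -4 + (½)*(-18000) = -4 - 9000 = -9004)
1/(-50369 + U) = 1/(-50369 - 9004) = 1/(-59373) = -1/59373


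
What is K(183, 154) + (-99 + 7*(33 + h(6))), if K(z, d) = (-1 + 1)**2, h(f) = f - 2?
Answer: 160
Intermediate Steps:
h(f) = -2 + f
K(z, d) = 0 (K(z, d) = 0**2 = 0)
K(183, 154) + (-99 + 7*(33 + h(6))) = 0 + (-99 + 7*(33 + (-2 + 6))) = 0 + (-99 + 7*(33 + 4)) = 0 + (-99 + 7*37) = 0 + (-99 + 259) = 0 + 160 = 160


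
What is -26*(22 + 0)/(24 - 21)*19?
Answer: -10868/3 ≈ -3622.7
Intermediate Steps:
-26*(22 + 0)/(24 - 21)*19 = -572/3*19 = -10868/3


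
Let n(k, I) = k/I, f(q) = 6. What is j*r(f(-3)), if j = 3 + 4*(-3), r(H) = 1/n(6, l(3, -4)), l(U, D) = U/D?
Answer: 9/8 ≈ 1.1250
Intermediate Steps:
r(H) = -1/8 (r(H) = 1/(6/((3/(-4)))) = 1/(6/((3*(-1/4)))) = 1/(6/(-3/4)) = 1/(6*(-4/3)) = 1/(-8) = -1/8)
j = -9 (j = 3 - 12 = -9)
j*r(f(-3)) = -9*(-1/8) = 9/8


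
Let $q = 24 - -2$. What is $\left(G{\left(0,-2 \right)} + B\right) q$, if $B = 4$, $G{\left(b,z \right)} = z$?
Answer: $52$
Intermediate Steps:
$q = 26$ ($q = 24 + 2 = 26$)
$\left(G{\left(0,-2 \right)} + B\right) q = \left(-2 + 4\right) 26 = 2 \cdot 26 = 52$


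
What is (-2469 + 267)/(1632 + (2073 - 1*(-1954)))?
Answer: -2202/5659 ≈ -0.38911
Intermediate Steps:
(-2469 + 267)/(1632 + (2073 - 1*(-1954))) = -2202/(1632 + (2073 + 1954)) = -2202/(1632 + 4027) = -2202/5659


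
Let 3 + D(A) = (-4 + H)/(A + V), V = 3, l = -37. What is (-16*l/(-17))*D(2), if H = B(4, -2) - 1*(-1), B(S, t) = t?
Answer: 2368/17 ≈ 139.29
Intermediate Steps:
H = -1 (H = -2 - 1*(-1) = -2 + 1 = -1)
D(A) = -3 - 5/(3 + A) (D(A) = -3 + (-4 - 1)/(A + 3) = -3 - 5/(3 + A))
(-16*l/(-17))*D(2) = (-(-592)/(-17))*((-14 - 3*2)/(3 + 2)) = (-(-592)*(-1)/17)*((-14 - 6)/5) = (-16*37/17)*((1/5)*(-20)) = -592/17*(-4) = 2368/17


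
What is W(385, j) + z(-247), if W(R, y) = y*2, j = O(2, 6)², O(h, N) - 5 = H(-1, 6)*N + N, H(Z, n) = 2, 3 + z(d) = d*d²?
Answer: -15068168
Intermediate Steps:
z(d) = -3 + d³ (z(d) = -3 + d*d² = -3 + d³)
O(h, N) = 5 + 3*N (O(h, N) = 5 + (2*N + N) = 5 + 3*N)
j = 529 (j = (5 + 3*6)² = (5 + 18)² = 23² = 529)
W(R, y) = 2*y
W(385, j) + z(-247) = 2*529 + (-3 + (-247)³) = 1058 + (-3 - 15069223) = 1058 - 15069226 = -15068168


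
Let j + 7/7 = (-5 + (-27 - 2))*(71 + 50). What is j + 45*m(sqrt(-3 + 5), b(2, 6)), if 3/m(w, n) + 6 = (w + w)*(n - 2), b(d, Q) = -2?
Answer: -188885/46 - 270*sqrt(2)/23 ≈ -4122.8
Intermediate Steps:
m(w, n) = 3/(-6 + 2*w*(-2 + n)) (m(w, n) = 3/(-6 + (w + w)*(n - 2)) = 3/(-6 + (2*w)*(-2 + n)) = 3/(-6 + 2*w*(-2 + n)))
j = -4115 (j = -1 + (-5 + (-27 - 2))*(71 + 50) = -1 + (-5 - 29)*121 = -1 - 34*121 = -1 - 4114 = -4115)
j + 45*m(sqrt(-3 + 5), b(2, 6)) = -4115 + 45*(3/(2*(-3 - 2*sqrt(-3 + 5) - 2*sqrt(-3 + 5)))) = -4115 + 45*(3/(2*(-3 - 2*sqrt(2) - 2*sqrt(2)))) = -4115 + 45*(3/(2*(-3 - 4*sqrt(2)))) = -4115 + 135/(2*(-3 - 4*sqrt(2)))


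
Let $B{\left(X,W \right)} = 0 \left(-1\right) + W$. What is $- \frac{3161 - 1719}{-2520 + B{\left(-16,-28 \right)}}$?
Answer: $\frac{103}{182} \approx 0.56593$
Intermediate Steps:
$B{\left(X,W \right)} = W$ ($B{\left(X,W \right)} = 0 + W = W$)
$- \frac{3161 - 1719}{-2520 + B{\left(-16,-28 \right)}} = - \frac{3161 - 1719}{-2520 - 28} = - \frac{1442}{-2548} = - \frac{1442 \left(-1\right)}{2548} = \left(-1\right) \left(- \frac{103}{182}\right) = \frac{103}{182}$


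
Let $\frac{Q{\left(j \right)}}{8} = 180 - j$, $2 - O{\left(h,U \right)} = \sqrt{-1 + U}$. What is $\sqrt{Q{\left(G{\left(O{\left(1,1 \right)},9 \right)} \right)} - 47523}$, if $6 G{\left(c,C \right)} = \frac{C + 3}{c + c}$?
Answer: $i \sqrt{46087} \approx 214.68 i$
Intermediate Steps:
$O{\left(h,U \right)} = 2 - \sqrt{-1 + U}$
$G{\left(c,C \right)} = \frac{3 + C}{12 c}$ ($G{\left(c,C \right)} = \frac{\left(C + 3\right) \frac{1}{c + c}}{6} = \frac{\left(3 + C\right) \frac{1}{2 c}}{6} = \frac{\frac{1}{2} \frac{1}{c} \left(3 + C\right)}{6} = \frac{3 + C}{12 c}$)
$Q{\left(j \right)} = 1440 - 8 j$ ($Q{\left(j \right)} = 8 \left(180 - j\right) = 1440 - 8 j$)
$\sqrt{Q{\left(G{\left(O{\left(1,1 \right)},9 \right)} \right)} - 47523} = \sqrt{\left(1440 - 8 \frac{3 + 9}{12 \left(2 - \sqrt{-1 + 1}\right)}\right) - 47523} = \sqrt{\left(1440 - 8 \cdot \frac{1}{12} \frac{1}{2 - \sqrt{0}} \cdot 12\right) - 47523} = \sqrt{\left(1440 - 8 \cdot \frac{1}{12} \frac{1}{2 - 0} \cdot 12\right) - 47523} = \sqrt{\left(1440 - 8 \cdot \frac{1}{12} \frac{1}{2 + 0} \cdot 12\right) - 47523} = \sqrt{\left(1440 - 8 \cdot \frac{1}{12} \cdot \frac{1}{2} \cdot 12\right) - 47523} = \sqrt{\left(1440 - 4\right) - 47523} = \sqrt{1436 - 47523} = \sqrt{-46087} = i \sqrt{46087}$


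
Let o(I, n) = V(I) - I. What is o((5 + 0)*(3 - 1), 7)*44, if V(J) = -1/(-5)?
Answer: -2156/5 ≈ -431.20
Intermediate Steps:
V(J) = ⅕ (V(J) = -1*(-⅕) = ⅕)
o(I, n) = ⅕ - I
o((5 + 0)*(3 - 1), 7)*44 = (⅕ - (5 + 0)*(3 - 1))*44 = (⅕ - 5*2)*44 = (⅕ - 1*10)*44 = (⅕ - 10)*44 = -49/5*44 = -2156/5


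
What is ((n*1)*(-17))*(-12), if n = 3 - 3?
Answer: 0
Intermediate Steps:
n = 0
((n*1)*(-17))*(-12) = ((0*1)*(-17))*(-12) = (0*(-17))*(-12) = 0*(-12) = 0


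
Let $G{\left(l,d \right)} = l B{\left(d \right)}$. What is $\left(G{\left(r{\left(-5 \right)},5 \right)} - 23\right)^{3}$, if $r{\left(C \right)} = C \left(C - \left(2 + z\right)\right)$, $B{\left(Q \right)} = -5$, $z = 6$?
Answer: $-42144192$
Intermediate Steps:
$r{\left(C \right)} = C \left(-8 + C\right)$ ($r{\left(C \right)} = C \left(C - 8\right) = C \left(-8 + C\right)$)
$G{\left(l,d \right)} = - 5 l$ ($G{\left(l,d \right)} = l \left(-5\right) = - 5 l$)
$\left(G{\left(r{\left(-5 \right)},5 \right)} - 23\right)^{3} = \left(- 5 \left(- 5 \left(-8 - 5\right)\right) - 23\right)^{3} = \left(- 5 \left(\left(-5\right) \left(-13\right)\right) - 23\right)^{3} = \left(\left(-5\right) 65 - 23\right)^{3} = \left(-325 - 23\right)^{3} = \left(-348\right)^{3} = -42144192$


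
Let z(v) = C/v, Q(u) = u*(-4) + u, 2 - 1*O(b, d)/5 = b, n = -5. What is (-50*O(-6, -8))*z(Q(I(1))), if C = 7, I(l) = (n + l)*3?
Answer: -3500/9 ≈ -388.89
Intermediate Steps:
O(b, d) = 10 - 5*b
I(l) = -15 + 3*l (I(l) = (-5 + l)*3 = -15 + 3*l)
Q(u) = -3*u (Q(u) = -4*u + u = -3*u)
z(v) = 7/v
(-50*O(-6, -8))*z(Q(I(1))) = (-50*(10 - 5*(-6)))*(7/((-3*(-15 + 3*1)))) = (-50*(10 + 30))*(7/((-3*(-15 + 3)))) = (-50*40)*(7/((-3*(-12)))) = -14000/36 = -2000*7/36 = -3500/9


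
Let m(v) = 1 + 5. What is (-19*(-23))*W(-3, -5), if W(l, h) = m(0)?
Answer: 2622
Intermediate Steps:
m(v) = 6
W(l, h) = 6
(-19*(-23))*W(-3, -5) = -19*(-23)*6 = 437*6 = 2622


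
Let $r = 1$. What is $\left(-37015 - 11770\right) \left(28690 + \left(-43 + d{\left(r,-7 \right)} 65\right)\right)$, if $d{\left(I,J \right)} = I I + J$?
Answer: $-1378517745$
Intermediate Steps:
$d{\left(I,J \right)} = J + I^{2}$ ($d{\left(I,J \right)} = I^{2} + J = J + I^{2}$)
$\left(-37015 - 11770\right) \left(28690 + \left(-43 + d{\left(r,-7 \right)} 65\right)\right) = \left(-37015 - 11770\right) \left(28690 + \left(-43 + \left(-7 + 1^{2}\right) 65\right)\right) = - 48785 \left(28690 + \left(-43 + \left(-7 + 1\right) 65\right)\right) = - 48785 \left(28690 - 433\right) = \left(-48785\right) 28257 = -1378517745$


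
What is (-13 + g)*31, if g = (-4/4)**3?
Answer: -434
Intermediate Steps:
g = -1 (g = (-4*1/4)**3 = (-1)**3 = -1)
(-13 + g)*31 = (-13 - 1)*31 = -14*31 = -434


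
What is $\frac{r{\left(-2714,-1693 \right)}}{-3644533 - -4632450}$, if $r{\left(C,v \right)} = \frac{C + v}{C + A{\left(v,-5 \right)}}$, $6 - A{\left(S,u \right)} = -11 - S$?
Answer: $\frac{4407}{4336955630} \approx 1.0162 \cdot 10^{-6}$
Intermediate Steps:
$A{\left(S,u \right)} = 17 + S$ ($A{\left(S,u \right)} = 6 - \left(-11 - S\right) = 6 + \left(11 + S\right) = 17 + S$)
$r{\left(C,v \right)} = \frac{C + v}{17 + C + v}$ ($r{\left(C,v \right)} = \frac{C + v}{C + \left(17 + v\right)} = \frac{C + v}{17 + C + v}$)
$\frac{r{\left(-2714,-1693 \right)}}{-3644533 - -4632450} = \frac{\frac{1}{17 - 2714 - 1693} \left(-2714 - 1693\right)}{-3644533 - -4632450} = \frac{\frac{1}{-4390} \left(-4407\right)}{-3644533 + 4632450} = \frac{\left(- \frac{1}{4390}\right) \left(-4407\right)}{987917} = \frac{4407}{4390} \cdot \frac{1}{987917} = \frac{4407}{4336955630}$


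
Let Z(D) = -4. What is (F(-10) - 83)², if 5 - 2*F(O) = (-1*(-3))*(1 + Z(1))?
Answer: 5776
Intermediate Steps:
F(O) = 7 (F(O) = 5/2 - (-1*(-3))*(1 - 4)/2 = 5/2 - 3*(-3)/2 = 5/2 - ½*(-9) = 5/2 + 9/2 = 7)
(F(-10) - 83)² = (7 - 83)² = (-76)² = 5776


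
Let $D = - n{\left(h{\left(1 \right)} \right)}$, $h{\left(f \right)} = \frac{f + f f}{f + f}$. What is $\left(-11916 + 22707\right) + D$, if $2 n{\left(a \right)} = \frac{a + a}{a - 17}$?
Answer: $\frac{172657}{16} \approx 10791.0$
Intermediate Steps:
$h{\left(f \right)} = \frac{f + f^{2}}{2 f}$
$n{\left(a \right)} = \frac{a}{-17 + a}$ ($n{\left(a \right)} = \frac{\left(a + a\right) \frac{1}{a - 17}}{2} = \frac{2 a \frac{1}{-17 + a}}{2} = \frac{a}{-17 + a}$)
$D = \frac{1}{16}$ ($D = - \frac{\frac{1}{2} + \frac{1}{2} \cdot 1}{-17 + \left(\frac{1}{2} + \frac{1}{2} \cdot 1\right)} = - \frac{\frac{1}{2} + \frac{1}{2}}{-17 + \left(\frac{1}{2} + \frac{1}{2}\right)} = - \frac{1}{-17 + 1} = - \frac{1}{-16} = - \frac{1 \left(-1\right)}{16} = \left(-1\right) \left(- \frac{1}{16}\right) = \frac{1}{16} \approx 0.0625$)
$\left(-11916 + 22707\right) + D = \left(-11916 + 22707\right) + \frac{1}{16} = 10791 + \frac{1}{16} = \frac{172657}{16}$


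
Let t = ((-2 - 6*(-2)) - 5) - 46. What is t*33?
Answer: -1353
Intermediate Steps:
t = -41 (t = ((-2 + 12) - 5) - 46 = (10 - 5) - 46 = 5 - 46 = -41)
t*33 = -41*33 = -1353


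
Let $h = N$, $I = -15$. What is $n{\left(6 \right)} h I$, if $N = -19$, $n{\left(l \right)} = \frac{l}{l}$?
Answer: $285$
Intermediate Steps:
$n{\left(l \right)} = 1$
$h = -19$
$n{\left(6 \right)} h I = 1 \left(-19\right) \left(-15\right) = \left(-19\right) \left(-15\right) = 285$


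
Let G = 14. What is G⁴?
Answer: 38416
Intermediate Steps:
G⁴ = 14⁴ = 38416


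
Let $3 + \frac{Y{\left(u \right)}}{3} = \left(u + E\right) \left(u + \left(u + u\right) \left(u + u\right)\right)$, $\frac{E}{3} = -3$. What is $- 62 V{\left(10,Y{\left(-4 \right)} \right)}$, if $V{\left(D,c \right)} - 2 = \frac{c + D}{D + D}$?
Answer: $\frac{71269}{10} \approx 7126.9$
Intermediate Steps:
$E = -9$ ($E = 3 \left(-3\right) = -9$)
$Y{\left(u \right)} = -9 + 3 \left(-9 + u\right) \left(u + 4 u^{2}\right)$ ($Y{\left(u \right)} = -9 + 3 \left(u - 9\right) \left(u + \left(u + u\right) \left(u + u\right)\right) = -9 + 3 \left(-9 + u\right) \left(u + 2 u 2 u\right) = -9 + 3 \left(-9 + u\right) \left(u + 4 u^{2}\right)$)
$V{\left(D,c \right)} = 2 + \frac{D + c}{2 D}$ ($V{\left(D,c \right)} = 2 + \frac{c + D}{D + D} = 2 + \frac{D + c}{2 D}$)
$- 62 V{\left(10,Y{\left(-4 \right)} \right)} = - 62 \frac{\left(-9 - 105 \left(-4\right)^{2} - -108 + 12 \left(-4\right)^{3}\right) + 5 \cdot 10}{2 \cdot 10} = - 62 \cdot \frac{1}{2} \cdot \frac{1}{10} \left(\left(-9 - 1680 + 108 + 12 \left(-64\right)\right) + 50\right) = - 62 \cdot \frac{1}{2} \cdot \frac{1}{10} \left(\left(-9 - 1680 + 108 - 768\right) + 50\right) = - 62 \cdot \frac{1}{2} \cdot \frac{1}{10} \left(-2349 + 50\right) = - 62 \cdot \frac{1}{2} \cdot \frac{1}{10} \left(-2299\right) = \left(-62\right) \left(- \frac{2299}{20}\right) = \frac{71269}{10}$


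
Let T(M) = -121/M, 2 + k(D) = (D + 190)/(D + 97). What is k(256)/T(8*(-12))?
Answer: -24960/42713 ≈ -0.58437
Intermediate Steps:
k(D) = -2 + (190 + D)/(97 + D) (k(D) = -2 + (D + 190)/(D + 97) = -2 + (190 + D)/(97 + D))
k(256)/T(8*(-12)) = ((-4 - 1*256)/(97 + 256))/((-121/(8*(-12)))) = ((-4 - 256)/353)/((-121/(-96))) = ((1/353)*(-260))/((-121*(-1/96))) = -260/(353*121/96) = -260/353*96/121 = -24960/42713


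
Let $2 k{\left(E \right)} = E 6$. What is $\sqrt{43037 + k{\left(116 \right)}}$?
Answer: $\sqrt{43385} \approx 208.29$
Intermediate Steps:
$k{\left(E \right)} = 3 E$ ($k{\left(E \right)} = \frac{E 6}{2} = \frac{6 E}{2} = 3 E$)
$\sqrt{43037 + k{\left(116 \right)}} = \sqrt{43037 + 3 \cdot 116} = \sqrt{43037 + 348} = \sqrt{43385}$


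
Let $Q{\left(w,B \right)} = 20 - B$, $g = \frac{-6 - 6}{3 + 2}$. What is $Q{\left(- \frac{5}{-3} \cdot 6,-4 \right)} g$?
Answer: $- \frac{288}{5} \approx -57.6$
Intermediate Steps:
$g = - \frac{12}{5} \approx -2.4$
$Q{\left(- \frac{5}{-3} \cdot 6,-4 \right)} g = \left(20 - -4\right) \left(- \frac{12}{5}\right) = \left(20 + 4\right) \left(- \frac{12}{5}\right) = 24 \left(- \frac{12}{5}\right) = - \frac{288}{5}$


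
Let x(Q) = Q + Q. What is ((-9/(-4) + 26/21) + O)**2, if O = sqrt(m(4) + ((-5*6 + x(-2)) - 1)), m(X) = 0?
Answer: -161111/7056 + 293*I*sqrt(35)/42 ≈ -22.833 + 41.272*I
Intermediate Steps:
x(Q) = 2*Q
O = I*sqrt(35) (O = sqrt(0 + ((-5*6 + 2*(-2)) - 1)) = sqrt(0 + ((-30 - 4) - 1)) = sqrt(0 + (-34 - 1)) = sqrt(0 - 35) = sqrt(-35) = I*sqrt(35) ≈ 5.9161*I)
((-9/(-4) + 26/21) + O)**2 = ((-9/(-4) + 26/21) + I*sqrt(35))**2 = ((-9*(-1/4) + 26*(1/21)) + I*sqrt(35))**2 = ((9/4 + 26/21) + I*sqrt(35))**2 = (293/84 + I*sqrt(35))**2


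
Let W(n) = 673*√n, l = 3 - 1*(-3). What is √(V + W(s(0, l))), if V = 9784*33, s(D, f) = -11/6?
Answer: √(11623392 + 4038*I*√66)/6 ≈ 568.22 + 0.80184*I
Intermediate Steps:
l = 6 (l = 3 + 3 = 6)
s(D, f) = -11/6 (s(D, f) = -11*⅙ = -11/6)
V = 322872
√(V + W(s(0, l))) = √(322872 + 673*√(-11/6)) = √(322872 + 673*(I*√66/6)) = √(322872 + 673*I*√66/6)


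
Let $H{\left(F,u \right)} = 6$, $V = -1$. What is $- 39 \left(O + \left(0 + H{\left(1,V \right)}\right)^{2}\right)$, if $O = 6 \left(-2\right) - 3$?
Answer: $-819$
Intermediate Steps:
$O = -15$ ($O = -12 - 3 = -15$)
$- 39 \left(O + \left(0 + H{\left(1,V \right)}\right)^{2}\right) = - 39 \left(-15 + \left(0 + 6\right)^{2}\right) = - 39 \left(-15 + 6^{2}\right) = - 39 \left(-15 + 36\right) = \left(-39\right) 21 = -819$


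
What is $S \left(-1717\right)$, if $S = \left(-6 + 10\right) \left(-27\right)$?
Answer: $185436$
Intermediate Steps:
$S = -108$ ($S = 4 \left(-27\right) = -108$)
$S \left(-1717\right) = \left(-108\right) \left(-1717\right) = 185436$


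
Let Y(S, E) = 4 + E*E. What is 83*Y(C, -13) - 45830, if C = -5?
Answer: -31471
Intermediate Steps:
Y(S, E) = 4 + E²
83*Y(C, -13) - 45830 = 83*(4 + (-13)²) - 45830 = 83*(4 + 169) - 45830 = 83*173 - 45830 = 14359 - 45830 = -31471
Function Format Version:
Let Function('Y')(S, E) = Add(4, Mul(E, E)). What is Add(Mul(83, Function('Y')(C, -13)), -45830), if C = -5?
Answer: -31471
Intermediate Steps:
Function('Y')(S, E) = Add(4, Pow(E, 2))
Add(Mul(83, Function('Y')(C, -13)), -45830) = Add(Mul(83, Add(4, Pow(-13, 2))), -45830) = Add(Mul(83, Add(4, 169)), -45830) = Add(Mul(83, 173), -45830) = Add(14359, -45830) = -31471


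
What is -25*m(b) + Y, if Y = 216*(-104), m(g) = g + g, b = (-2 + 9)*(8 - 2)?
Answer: -24564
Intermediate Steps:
b = 42 (b = 7*6 = 42)
m(g) = 2*g
Y = -22464
-25*m(b) + Y = -50*42 - 22464 = -25*84 - 22464 = -2100 - 22464 = -24564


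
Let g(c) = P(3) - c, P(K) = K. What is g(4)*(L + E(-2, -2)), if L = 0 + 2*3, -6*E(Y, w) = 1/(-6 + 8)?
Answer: -71/12 ≈ -5.9167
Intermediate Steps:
E(Y, w) = -1/12 (E(Y, w) = -1/(6*(-6 + 8)) = -1/6/2 = -1/6*1/2 = -1/12)
g(c) = 3 - c
L = 6 (L = 0 + 6 = 6)
g(4)*(L + E(-2, -2)) = (3 - 1*4)*(6 - 1/12) = (3 - 4)*(71/12) = -1*71/12 = -71/12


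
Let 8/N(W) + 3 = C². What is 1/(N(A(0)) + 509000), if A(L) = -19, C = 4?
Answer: 13/6617008 ≈ 1.9646e-6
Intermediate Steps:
N(W) = 8/13 (N(W) = 8/(-3 + 4²) = 8/(-3 + 16) = 8/13)
1/(N(A(0)) + 509000) = 1/(8/13 + 509000) = 1/(6617008/13) = 13/6617008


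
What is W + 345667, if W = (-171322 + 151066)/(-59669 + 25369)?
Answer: 2964099589/8575 ≈ 3.4567e+5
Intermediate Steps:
W = 5064/8575 (W = -20256/(-34300) = -20256*(-1/34300) = 5064/8575 ≈ 0.59055)
W + 345667 = 5064/8575 + 345667 = 2964099589/8575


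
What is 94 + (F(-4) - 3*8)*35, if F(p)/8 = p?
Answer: -1866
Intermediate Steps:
F(p) = 8*p
94 + (F(-4) - 3*8)*35 = 94 + (8*(-4) - 3*8)*35 = 94 + (-32 - 24)*35 = 94 - 56*35 = 94 - 1960 = -1866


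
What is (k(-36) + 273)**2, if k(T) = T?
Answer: 56169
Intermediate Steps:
(k(-36) + 273)**2 = (-36 + 273)**2 = 237**2 = 56169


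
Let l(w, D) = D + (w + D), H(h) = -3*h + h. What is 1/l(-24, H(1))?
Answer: -1/28 ≈ -0.035714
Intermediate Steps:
H(h) = -2*h
l(w, D) = w + 2*D (l(w, D) = D + (D + w) = w + 2*D)
1/l(-24, H(1)) = 1/(-24 + 2*(-2*1)) = 1/(-24 + 2*(-2)) = 1/(-24 - 4) = 1/(-28) = -1/28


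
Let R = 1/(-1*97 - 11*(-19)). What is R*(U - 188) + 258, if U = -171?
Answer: 28537/112 ≈ 254.79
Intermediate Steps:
R = 1/112 (R = 1/(-97 + 209) = 1/112 ≈ 0.0089286)
R*(U - 188) + 258 = (-171 - 188)/112 + 258 = (1/112)*(-359) + 258 = -359/112 + 258 = 28537/112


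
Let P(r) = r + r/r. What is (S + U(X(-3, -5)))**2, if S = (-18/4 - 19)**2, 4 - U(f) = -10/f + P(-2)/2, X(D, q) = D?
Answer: 44102881/144 ≈ 3.0627e+5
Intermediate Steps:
P(r) = 1 + r (P(r) = r + 1 = 1 + r)
U(f) = 9/2 + 10/f (U(f) = 4 - (-10/f + (1 - 2)/2) = 4 - (-10/f - 1*1/2) = 4 - (-10/f - 1/2) = 4 - (-1/2 - 10/f) = 4 + (1/2 + 10/f) = 9/2 + 10/f)
S = 2209/4 (S = (-18*1/4 - 19)**2 = (-9/2 - 19)**2 = (-47/2)**2 = 2209/4 ≈ 552.25)
(S + U(X(-3, -5)))**2 = (2209/4 + (9/2 + 10/(-3)))**2 = (2209/4 + (9/2 + 10*(-1/3)))**2 = (2209/4 + (9/2 - 10/3))**2 = (2209/4 + 7/6)**2 = (6641/12)**2 = 44102881/144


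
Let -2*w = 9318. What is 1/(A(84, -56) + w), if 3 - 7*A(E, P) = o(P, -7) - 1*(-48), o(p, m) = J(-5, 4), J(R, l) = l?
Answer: -1/4666 ≈ -0.00021432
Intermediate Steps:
w = -4659 (w = -½*9318 = -4659)
o(p, m) = 4
A(E, P) = -7 (A(E, P) = 3/7 - (4 - 1*(-48))/7 = 3/7 - (4 + 48)/7 = 3/7 - ⅐*52 = 3/7 - 52/7 = -7)
1/(A(84, -56) + w) = 1/(-7 - 4659) = 1/(-4666) = -1/4666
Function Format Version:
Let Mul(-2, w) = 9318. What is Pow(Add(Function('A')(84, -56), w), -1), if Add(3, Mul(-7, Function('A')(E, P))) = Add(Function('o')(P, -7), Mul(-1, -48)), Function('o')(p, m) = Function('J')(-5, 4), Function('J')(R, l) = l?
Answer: Rational(-1, 4666) ≈ -0.00021432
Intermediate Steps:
w = -4659 (w = Mul(Rational(-1, 2), 9318) = -4659)
Function('o')(p, m) = 4
Function('A')(E, P) = -7 (Function('A')(E, P) = Add(Rational(3, 7), Mul(Rational(-1, 7), Add(4, Mul(-1, -48)))) = Add(Rational(3, 7), Mul(Rational(-1, 7), Add(4, 48))) = Add(Rational(3, 7), Mul(Rational(-1, 7), 52)) = Add(Rational(3, 7), Rational(-52, 7)) = -7)
Pow(Add(Function('A')(84, -56), w), -1) = Pow(Add(-7, -4659), -1) = Pow(-4666, -1) = Rational(-1, 4666)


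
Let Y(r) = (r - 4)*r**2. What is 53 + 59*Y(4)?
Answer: 53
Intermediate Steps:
Y(r) = r**2*(-4 + r) (Y(r) = (-4 + r)*r**2 = r**2*(-4 + r))
53 + 59*Y(4) = 53 + 59*(4**2*(-4 + 4)) = 53 + 59*(16*0) = 53 + 59*0 = 53 + 0 = 53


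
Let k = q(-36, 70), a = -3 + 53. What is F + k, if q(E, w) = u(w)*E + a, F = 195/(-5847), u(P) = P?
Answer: -4814095/1949 ≈ -2470.0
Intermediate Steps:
a = 50
F = -65/1949 (F = 195*(-1/5847) = -65/1949 ≈ -0.033350)
q(E, w) = 50 + E*w (q(E, w) = w*E + 50 = E*w + 50 = 50 + E*w)
k = -2470 (k = 50 - 36*70 = 50 - 2520 = -2470)
F + k = -65/1949 - 2470 = -4814095/1949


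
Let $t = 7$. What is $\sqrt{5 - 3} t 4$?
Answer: $28 \sqrt{2} \approx 39.598$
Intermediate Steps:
$\sqrt{5 - 3} t 4 = \sqrt{5 - 3} \cdot 7 \cdot 4 = \sqrt{2} \cdot 7 \cdot 4 = 7 \sqrt{2} \cdot 4 = 28 \sqrt{2}$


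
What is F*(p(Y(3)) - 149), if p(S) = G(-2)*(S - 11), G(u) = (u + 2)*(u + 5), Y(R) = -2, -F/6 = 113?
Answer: 101022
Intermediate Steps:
F = -678 (F = -6*113 = -678)
G(u) = (2 + u)*(5 + u)
p(S) = 0 (p(S) = (10 + (-2)² + 7*(-2))*(S - 11) = (10 + 4 - 14)*(-11 + S) = 0*(-11 + S) = 0)
F*(p(Y(3)) - 149) = -678*(0 - 149) = -678*(-149) = 101022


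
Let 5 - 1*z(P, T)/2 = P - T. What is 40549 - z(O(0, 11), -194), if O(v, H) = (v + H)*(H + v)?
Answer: 41169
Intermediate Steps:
O(v, H) = (H + v)**2 (O(v, H) = (H + v)*(H + v) = (H + v)**2)
z(P, T) = 10 - 2*P + 2*T (z(P, T) = 10 - 2*(P - T) = 10 + (-2*P + 2*T) = 10 - 2*P + 2*T)
40549 - z(O(0, 11), -194) = 40549 - (10 - 2*(11 + 0)**2 + 2*(-194)) = 40549 - (10 - 2*11**2 - 388) = 40549 - (10 - 2*121 - 388) = 40549 - (10 - 242 - 388) = 40549 - 1*(-620) = 40549 + 620 = 41169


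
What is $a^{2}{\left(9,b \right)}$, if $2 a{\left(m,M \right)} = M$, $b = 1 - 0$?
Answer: $\frac{1}{4} \approx 0.25$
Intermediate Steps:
$b = 1$ ($b = 1 + 0 = 1$)
$a{\left(m,M \right)} = \frac{M}{2}$
$a^{2}{\left(9,b \right)} = \left(\frac{1}{2} \cdot 1\right)^{2} = \left(\frac{1}{2}\right)^{2} = \frac{1}{4}$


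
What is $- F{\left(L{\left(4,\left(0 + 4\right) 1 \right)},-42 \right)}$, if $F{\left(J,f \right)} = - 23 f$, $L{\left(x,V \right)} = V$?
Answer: $-966$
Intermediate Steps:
$- F{\left(L{\left(4,\left(0 + 4\right) 1 \right)},-42 \right)} = - \left(-23\right) \left(-42\right) = \left(-1\right) 966 = -966$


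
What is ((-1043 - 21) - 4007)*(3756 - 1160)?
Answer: -13164316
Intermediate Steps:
((-1043 - 21) - 4007)*(3756 - 1160) = (-1064 - 4007)*2596 = -5071*2596 = -13164316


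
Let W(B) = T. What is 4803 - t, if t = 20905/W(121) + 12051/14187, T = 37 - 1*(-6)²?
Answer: -76150375/4729 ≈ -16103.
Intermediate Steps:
T = 1 (T = 37 - 1*36 = 37 - 36 = 1)
W(B) = 1
t = 98863762/4729 (t = 20905/1 + 12051/14187 = 20905*1 + 12051*(1/14187) = 20905 + 4017/4729 = 98863762/4729 ≈ 20906.)
4803 - t = 4803 - 1*98863762/4729 = 4803 - 98863762/4729 = -76150375/4729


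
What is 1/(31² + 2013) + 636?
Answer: 1891465/2974 ≈ 636.00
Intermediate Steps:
1/(31² + 2013) + 636 = 1/(961 + 2013) + 636 = 1/2974 + 636 = 1891465/2974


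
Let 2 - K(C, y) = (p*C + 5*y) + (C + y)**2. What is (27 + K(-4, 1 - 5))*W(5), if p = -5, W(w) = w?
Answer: -175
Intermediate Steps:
K(C, y) = 2 - (C + y)**2 - 5*y + 5*C (K(C, y) = 2 - ((-5*C + 5*y) + (C + y)**2) = 2 - ((C + y)**2 - 5*C + 5*y) = 2 + (-(C + y)**2 - 5*y + 5*C) = 2 - (C + y)**2 - 5*y + 5*C)
(27 + K(-4, 1 - 5))*W(5) = (27 + (2 - (-4 + (1 - 5))**2 - 5*(1 - 5) + 5*(-4)))*5 = (27 + (2 - (-4 - 4)**2 - 5*(-4) - 20))*5 = (27 + (2 - 1*(-8)**2 + 20 - 20))*5 = (27 + (2 - 1*64 + 20 - 20))*5 = (27 + (2 - 64 + 20 - 20))*5 = (27 - 62)*5 = -35*5 = -175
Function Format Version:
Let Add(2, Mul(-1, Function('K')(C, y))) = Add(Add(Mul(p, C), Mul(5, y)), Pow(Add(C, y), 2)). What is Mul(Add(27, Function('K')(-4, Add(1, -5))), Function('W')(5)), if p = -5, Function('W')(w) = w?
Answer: -175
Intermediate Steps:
Function('K')(C, y) = Add(2, Mul(-1, Pow(Add(C, y), 2)), Mul(-5, y), Mul(5, C)) (Function('K')(C, y) = Add(2, Mul(-1, Add(Add(Mul(-5, C), Mul(5, y)), Pow(Add(C, y), 2)))) = Add(2, Mul(-1, Add(Pow(Add(C, y), 2), Mul(-5, C), Mul(5, y)))) = Add(2, Add(Mul(-1, Pow(Add(C, y), 2)), Mul(-5, y), Mul(5, C))) = Add(2, Mul(-1, Pow(Add(C, y), 2)), Mul(-5, y), Mul(5, C)))
Mul(Add(27, Function('K')(-4, Add(1, -5))), Function('W')(5)) = Mul(Add(27, Add(2, Mul(-1, Pow(Add(-4, Add(1, -5)), 2)), Mul(-5, Add(1, -5)), Mul(5, -4))), 5) = Mul(Add(27, Add(2, Mul(-1, Pow(Add(-4, -4), 2)), Mul(-5, -4), -20)), 5) = Mul(Add(27, Add(2, Mul(-1, Pow(-8, 2)), 20, -20)), 5) = Mul(Add(27, Add(2, Mul(-1, 64), 20, -20)), 5) = Mul(Add(27, Add(2, -64, 20, -20)), 5) = Mul(Add(27, -62), 5) = Mul(-35, 5) = -175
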